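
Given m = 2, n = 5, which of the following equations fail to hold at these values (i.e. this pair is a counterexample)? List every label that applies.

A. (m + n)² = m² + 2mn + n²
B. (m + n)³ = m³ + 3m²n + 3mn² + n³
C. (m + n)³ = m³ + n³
Evaluating each claim at the given values:
A. LHS = 49, RHS = 49 → holds here (LHS = RHS)
B. LHS = 343, RHS = 343 → holds here (LHS = RHS)
C. LHS = 343, RHS = 133 → fails here (LHS ≠ RHS)

Answer: C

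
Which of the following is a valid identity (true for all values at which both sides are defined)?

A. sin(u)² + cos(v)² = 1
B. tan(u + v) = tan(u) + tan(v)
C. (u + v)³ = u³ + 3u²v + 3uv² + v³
A: fails at (1, 5) — LHS = cos(5)² + sin(1)² ≈ 0.7885, RHS = 1.
B: fails at (2, 7) — LHS = tan(9) ≈ -0.4523, RHS = tan(2) + tan(7) ≈ -1.314.
C: holds — e.g. at (3, 3), both sides equal 216.

Answer: C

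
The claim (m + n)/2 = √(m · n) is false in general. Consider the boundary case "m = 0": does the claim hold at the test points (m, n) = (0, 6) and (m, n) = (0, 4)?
No, fails at both test points

At (0, 6): LHS = 3 ≠ RHS = 0
At (0, 4): LHS = 2 ≠ RHS = 0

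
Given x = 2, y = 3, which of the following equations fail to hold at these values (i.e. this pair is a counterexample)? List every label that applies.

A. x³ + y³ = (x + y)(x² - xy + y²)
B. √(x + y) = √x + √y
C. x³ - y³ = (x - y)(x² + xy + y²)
B

Evaluating each claim at the given values:
A. LHS = 35, RHS = 35 → holds here (LHS = RHS)
B. LHS = √(5) ≈ 2.236, RHS = √(2) + √(3) ≈ 3.146 → fails here (LHS ≠ RHS)
C. LHS = -19, RHS = -19 → holds here (LHS = RHS)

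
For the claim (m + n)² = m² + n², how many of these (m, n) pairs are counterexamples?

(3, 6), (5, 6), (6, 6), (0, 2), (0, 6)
3

Testing each pair:
(3, 6): LHS = 81, RHS = 45 → counterexample
(5, 6): LHS = 121, RHS = 61 → counterexample
(6, 6): LHS = 144, RHS = 72 → counterexample
(0, 2): LHS = 4, RHS = 4 → satisfies claim
(0, 6): LHS = 36, RHS = 36 → satisfies claim

That makes 3 counterexamples.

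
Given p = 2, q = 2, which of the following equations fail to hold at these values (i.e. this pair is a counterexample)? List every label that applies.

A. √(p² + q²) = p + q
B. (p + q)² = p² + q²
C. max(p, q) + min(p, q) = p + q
Evaluating each claim at the given values:
A. LHS = 2·√(2) ≈ 2.828, RHS = 4 → fails here (LHS ≠ RHS)
B. LHS = 16, RHS = 8 → fails here (LHS ≠ RHS)
C. LHS = 4, RHS = 4 → holds here (LHS = RHS)

Answer: A, B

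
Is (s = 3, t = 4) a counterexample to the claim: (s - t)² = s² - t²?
Substituting s = 3, t = 4:
LHS = (3 - 4)² = 1
RHS = 3² - 4² = -7

Since LHS ≠ RHS, this pair disproves the claim.

Answer: Yes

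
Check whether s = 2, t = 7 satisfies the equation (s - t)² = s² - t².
Fails

Substituting s = 2, t = 7:

LHS = (2 - 7)² = 25
RHS = 2² - 7² = -45

LHS ≠ RHS, so the equation does not hold at this point.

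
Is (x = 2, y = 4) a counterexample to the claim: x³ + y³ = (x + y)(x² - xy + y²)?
No

Substituting x = 2, y = 4:
LHS = 2³ + 4³ = 72
RHS = (2 + 4)(2² - 2·4 + 4²) = 72

The sides agree, so this pair does not disprove the claim.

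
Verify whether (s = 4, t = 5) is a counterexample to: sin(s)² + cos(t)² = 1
Substituting s = 4, t = 5:
LHS = sin(4)² + cos(5)² ≈ 0.6532
RHS = 1

Since LHS ≠ RHS, this pair disproves the claim.

Answer: Yes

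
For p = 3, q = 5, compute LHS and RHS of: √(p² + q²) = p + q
LHS = √(3² + 5²) = √(34) ≈ 5.831
RHS = 3 + 5 = 8

LHS ≠ RHS (they differ by about 2.169), so the equation does not hold here.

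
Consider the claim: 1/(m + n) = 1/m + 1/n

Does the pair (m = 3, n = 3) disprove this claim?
Yes

Substituting m = 3, n = 3:
LHS = 1/(3 + 3) = 1/6
RHS = 1/3 + 1/3 = 2/3

Since LHS ≠ RHS, this pair disproves the claim.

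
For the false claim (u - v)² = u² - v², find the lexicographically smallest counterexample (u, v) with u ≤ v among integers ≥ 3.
Substituting (3, 4) into the claim:
LHS = (3 - 4)² = 1
RHS = 3² - 4² = -7

Since LHS ≠ RHS, this pair disproves the claim, and no lexicographically smaller pair (u ≤ v, integers ≥ 3) does.

For instance (3, 7) is also a counterexample (LHS = 16, RHS = -40), but it's lexicographically larger.

Answer: (u, v) = (3, 4)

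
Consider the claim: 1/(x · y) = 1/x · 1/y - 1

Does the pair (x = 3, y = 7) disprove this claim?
Yes

Substituting x = 3, y = 7:
LHS = 1/(3 · 7) = 1/21
RHS = 1/3 · 1/7 - 1 = -20/21

Since LHS ≠ RHS, this pair disproves the claim.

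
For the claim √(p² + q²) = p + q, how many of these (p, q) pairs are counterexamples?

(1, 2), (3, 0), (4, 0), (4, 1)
Testing each pair:
(1, 2): LHS = √(5) ≈ 2.236, RHS = 3 → counterexample
(3, 0): LHS = 3, RHS = 3 → satisfies claim
(4, 0): LHS = 4, RHS = 4 → satisfies claim
(4, 1): LHS = √(17) ≈ 4.123, RHS = 5 → counterexample

That makes 2 counterexamples.

Answer: 2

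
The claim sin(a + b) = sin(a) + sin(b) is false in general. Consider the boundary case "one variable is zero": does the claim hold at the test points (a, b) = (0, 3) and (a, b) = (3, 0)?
Yes, holds at both test points

At (0, 3): LHS = sin(3) ≈ 0.1411, RHS = sin(3) ≈ 0.1411 → equal
At (3, 0): LHS = sin(3) ≈ 0.1411, RHS = sin(3) ≈ 0.1411 → equal

So the claim does hold at both of these boundary points, even though it is not an identity.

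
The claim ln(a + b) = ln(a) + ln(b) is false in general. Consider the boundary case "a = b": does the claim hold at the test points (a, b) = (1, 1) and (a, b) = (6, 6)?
No, fails at both test points

At (1, 1): LHS = ln(2) ≈ 0.6931 ≠ RHS = 0
At (6, 6): LHS = ln(12) ≈ 2.485 ≠ RHS = 2·ln(6) ≈ 3.584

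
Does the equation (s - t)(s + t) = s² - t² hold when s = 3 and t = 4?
Substituting s = 3, t = 4:

LHS = (3 - 4)(3 + 4) = -7
RHS = 3² - 4² = -7

LHS = RHS, so the equation holds at this point.

Answer: Holds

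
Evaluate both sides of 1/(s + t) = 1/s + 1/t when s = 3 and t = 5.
LHS = 1/(3 + 5) = 1/8
RHS = 1/3 + 1/5 = 8/15

LHS ≠ RHS, so the equation does not hold here.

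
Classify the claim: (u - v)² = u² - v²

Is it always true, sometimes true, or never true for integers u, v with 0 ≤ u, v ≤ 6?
Sometimes true

It holds at (u, v) = (1, 1) (both sides equal 0), but fails at (u, v) = (5, 4) (LHS = 1, RHS = 9).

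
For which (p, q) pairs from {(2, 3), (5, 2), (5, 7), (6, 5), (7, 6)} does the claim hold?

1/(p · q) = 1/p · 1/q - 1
None

Testing each pair:
(2, 3): LHS = 1/6, RHS = -5/6 → fails
(5, 2): LHS = 1/10, RHS = -9/10 → fails
(5, 7): LHS = 1/35, RHS = -34/35 → fails
(6, 5): LHS = 1/30, RHS = -29/30 → fails
(7, 6): LHS = 1/42, RHS = -41/42 → fails

No pair satisfies the claim.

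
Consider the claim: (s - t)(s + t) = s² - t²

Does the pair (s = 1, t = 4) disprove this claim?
Substituting s = 1, t = 4:
LHS = (1 - 4)(1 + 4) = -15
RHS = 1² - 4² = -15

The sides agree, so this pair does not disprove the claim.

Answer: No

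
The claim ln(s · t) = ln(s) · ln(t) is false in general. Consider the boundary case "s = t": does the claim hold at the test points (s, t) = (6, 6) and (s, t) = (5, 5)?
No, fails at both test points

At (6, 6): LHS = ln(36) ≈ 3.584 ≠ RHS = ln(6)² ≈ 3.21
At (5, 5): LHS = ln(25) ≈ 3.219 ≠ RHS = ln(5)² ≈ 2.59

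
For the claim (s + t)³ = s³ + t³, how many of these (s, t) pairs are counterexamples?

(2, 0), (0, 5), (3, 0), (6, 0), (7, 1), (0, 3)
Testing each pair:
(2, 0): LHS = 8, RHS = 8 → satisfies claim
(0, 5): LHS = 125, RHS = 125 → satisfies claim
(3, 0): LHS = 27, RHS = 27 → satisfies claim
(6, 0): LHS = 216, RHS = 216 → satisfies claim
(7, 1): LHS = 512, RHS = 344 → counterexample
(0, 3): LHS = 27, RHS = 27 → satisfies claim

That makes 1 counterexample.

Answer: 1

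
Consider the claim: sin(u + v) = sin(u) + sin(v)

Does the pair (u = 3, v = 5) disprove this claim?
Yes

Substituting u = 3, v = 5:
LHS = sin(3 + 5) = sin(8) ≈ 0.9894
RHS = sin(3) + sin(5) ≈ -0.8178

Since LHS ≠ RHS, this pair disproves the claim.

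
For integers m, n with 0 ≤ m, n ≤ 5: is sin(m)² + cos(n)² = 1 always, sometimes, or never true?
It holds at (m, n) = (2, 2) (both sides equal 1), but fails at (m, n) = (1, 3) (LHS = sin(1)² + cos(3)² ≈ 1.688, RHS = 1).

Answer: Sometimes true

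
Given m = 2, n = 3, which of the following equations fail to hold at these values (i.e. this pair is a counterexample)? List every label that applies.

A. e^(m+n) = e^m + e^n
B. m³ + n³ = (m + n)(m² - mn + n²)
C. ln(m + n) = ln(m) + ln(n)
Evaluating each claim at the given values:
A. LHS = e^5 ≈ 148.4, RHS = e^2 + e^3 ≈ 27.47 → fails here (LHS ≠ RHS)
B. LHS = 35, RHS = 35 → holds here (LHS = RHS)
C. LHS = ln(5) ≈ 1.609, RHS = ln(2) + ln(3) ≈ 1.792 → fails here (LHS ≠ RHS)

Answer: A, C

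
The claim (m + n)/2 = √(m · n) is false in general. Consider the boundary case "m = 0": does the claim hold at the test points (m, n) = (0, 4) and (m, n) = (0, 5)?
At (0, 4): LHS = 2 ≠ RHS = 0
At (0, 5): LHS = 5/2 ≠ RHS = 0

Answer: No, fails at both test points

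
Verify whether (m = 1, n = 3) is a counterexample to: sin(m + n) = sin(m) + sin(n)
Substituting m = 1, n = 3:
LHS = sin(1 + 3) = sin(4) ≈ -0.7568
RHS = sin(1) + sin(3) ≈ 0.9826

Since LHS ≠ RHS, this pair disproves the claim.

Answer: Yes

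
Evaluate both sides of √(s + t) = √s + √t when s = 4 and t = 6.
LHS = √(4 + 6) = √(10) ≈ 3.162
RHS = √4 + √6 = 2 + √(6) ≈ 4.449

LHS ≠ RHS (they differ by about 1.287), so the equation does not hold here.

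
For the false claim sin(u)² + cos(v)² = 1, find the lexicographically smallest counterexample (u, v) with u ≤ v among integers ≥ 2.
Substituting (2, 3) into the claim:
LHS = sin(2)² + cos(3)² ≈ 1.807
RHS = 1

Since LHS ≠ RHS, this pair disproves the claim, and no lexicographically smaller pair (u ≤ v, integers ≥ 2) does.

For instance (3, 8) is also a counterexample (LHS = sin(3)² + cos(8)² ≈ 0.04109, RHS = 1), but it's lexicographically larger.

Answer: (u, v) = (2, 3)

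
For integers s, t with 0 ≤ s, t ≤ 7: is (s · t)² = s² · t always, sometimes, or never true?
It holds at (s, t) = (2, 0) (both sides equal 0), but fails at (s, t) = (2, 2) (LHS = 16, RHS = 8).

Answer: Sometimes true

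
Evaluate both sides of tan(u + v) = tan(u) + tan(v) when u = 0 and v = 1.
LHS = tan(0 + 1) = tan(1) ≈ 1.557
RHS = tan(0) + tan(1) = tan(1) ≈ 1.557

LHS = RHS: the two sides agree.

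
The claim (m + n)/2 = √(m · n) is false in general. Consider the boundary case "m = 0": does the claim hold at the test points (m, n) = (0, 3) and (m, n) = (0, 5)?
No, fails at both test points

At (0, 3): LHS = 3/2 ≠ RHS = 0
At (0, 5): LHS = 5/2 ≠ RHS = 0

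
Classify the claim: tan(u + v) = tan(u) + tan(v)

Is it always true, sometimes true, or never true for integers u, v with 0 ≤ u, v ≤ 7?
Sometimes true

It holds at (u, v) = (0, 2) (both sides equal tan(2) ≈ -2.185), but fails at (u, v) = (7, 5) (LHS = tan(12) ≈ -0.6359, RHS = tan(5) + tan(7) ≈ -2.509).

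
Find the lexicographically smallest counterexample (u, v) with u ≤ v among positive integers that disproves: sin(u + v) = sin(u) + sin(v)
Substituting (1, 1) into the claim:
LHS = sin(1 + 1) = sin(2) ≈ 0.9093
RHS = sin(1) + sin(1) = 2·sin(1) ≈ 1.683

Since LHS ≠ RHS, this pair disproves the claim, and no lexicographically smaller pair (u ≤ v, positive integers) does.

For instance (4, 7) is also a counterexample (LHS = sin(11) ≈ -1, RHS = sin(4) + sin(7) ≈ -0.09982), but it's lexicographically larger.

Answer: (u, v) = (1, 1)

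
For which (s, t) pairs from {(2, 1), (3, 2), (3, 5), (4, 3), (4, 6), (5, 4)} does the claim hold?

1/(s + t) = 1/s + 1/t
None

Testing each pair:
(2, 1): LHS = 1/3, RHS = 3/2 → fails
(3, 2): LHS = 1/5, RHS = 5/6 → fails
(3, 5): LHS = 1/8, RHS = 8/15 → fails
(4, 3): LHS = 1/7, RHS = 7/12 → fails
(4, 6): LHS = 1/10, RHS = 5/12 → fails
(5, 4): LHS = 1/9, RHS = 9/20 → fails

No pair satisfies the claim.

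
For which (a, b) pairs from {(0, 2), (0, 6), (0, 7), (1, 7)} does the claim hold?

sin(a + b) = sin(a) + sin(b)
Testing each pair:
(0, 2): LHS = sin(2) ≈ 0.9093, RHS = sin(2) ≈ 0.9093 → holds
(0, 6): LHS = sin(6) ≈ -0.2794, RHS = sin(6) ≈ -0.2794 → holds
(0, 7): LHS = sin(7) ≈ 0.657, RHS = sin(7) ≈ 0.657 → holds
(1, 7): LHS = sin(8) ≈ 0.9894, RHS = sin(7) + sin(1) ≈ 1.498 → fails

3 of 4 pairs satisfy the claim.

Answer: (0, 2), (0, 6), (0, 7)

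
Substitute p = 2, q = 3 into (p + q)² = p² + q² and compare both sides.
LHS = (2 + 3)² = 25
RHS = 2² + 3² = 13

LHS ≠ RHS, so the equation does not hold here.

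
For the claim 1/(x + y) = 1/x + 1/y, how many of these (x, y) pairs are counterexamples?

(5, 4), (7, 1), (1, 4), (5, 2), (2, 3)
5

Testing each pair:
(5, 4): LHS = 1/9, RHS = 9/20 → counterexample
(7, 1): LHS = 1/8, RHS = 8/7 → counterexample
(1, 4): LHS = 1/5, RHS = 5/4 → counterexample
(5, 2): LHS = 1/7, RHS = 7/10 → counterexample
(2, 3): LHS = 1/5, RHS = 5/6 → counterexample

That makes 5 counterexamples.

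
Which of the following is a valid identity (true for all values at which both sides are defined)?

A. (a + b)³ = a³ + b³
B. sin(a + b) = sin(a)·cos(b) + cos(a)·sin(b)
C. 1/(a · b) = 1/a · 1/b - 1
A: fails at (2, 4) — LHS = 216, RHS = 72.
B: holds — e.g. at (3, 7), both sides equal sin(10) ≈ -0.544.
C: fails at (1, 5) — LHS = 1/5, RHS = -4/5.

Answer: B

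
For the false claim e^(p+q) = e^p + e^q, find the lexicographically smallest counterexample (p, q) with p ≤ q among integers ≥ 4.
Substituting (4, 4) into the claim:
LHS = e^(4+4) = e^8 ≈ 2981
RHS = e^4 + e^4 = 2·e^4 ≈ 109.2

Since LHS ≠ RHS, this pair disproves the claim, and no lexicographically smaller pair (p ≤ q, integers ≥ 4) does.

For instance (7, 11) is also a counterexample (LHS = e^18 ≈ 65659969.1, RHS = e^7 + e^11 ≈ 60970.8), but it's lexicographically larger.

Answer: (p, q) = (4, 4)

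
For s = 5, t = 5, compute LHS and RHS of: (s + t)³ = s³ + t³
LHS = (5 + 5)³ = 1000
RHS = 5³ + 5³ = 250

LHS ≠ RHS, so the equation does not hold here.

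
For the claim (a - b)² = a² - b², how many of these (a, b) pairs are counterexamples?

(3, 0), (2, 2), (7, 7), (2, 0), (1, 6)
1

Testing each pair:
(3, 0): LHS = 9, RHS = 9 → satisfies claim
(2, 2): LHS = 0, RHS = 0 → satisfies claim
(7, 7): LHS = 0, RHS = 0 → satisfies claim
(2, 0): LHS = 4, RHS = 4 → satisfies claim
(1, 6): LHS = 25, RHS = -35 → counterexample

That makes 1 counterexample.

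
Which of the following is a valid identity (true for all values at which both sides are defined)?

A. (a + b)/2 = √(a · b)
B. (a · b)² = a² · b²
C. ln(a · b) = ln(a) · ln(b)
B

A: fails at (3, 7) — LHS = 5, RHS = √(21) ≈ 4.583.
B: holds — e.g. at (1, 2), both sides equal 4.
C: fails at (3, 5) — LHS = ln(15) ≈ 2.708, RHS = ln(3)·ln(5) ≈ 1.768.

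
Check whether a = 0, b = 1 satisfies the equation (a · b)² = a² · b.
Holds

Substituting a = 0, b = 1:

LHS = (0 · 1)² = 0
RHS = 0² · 1 = 0

LHS = RHS, so the equation holds at this point.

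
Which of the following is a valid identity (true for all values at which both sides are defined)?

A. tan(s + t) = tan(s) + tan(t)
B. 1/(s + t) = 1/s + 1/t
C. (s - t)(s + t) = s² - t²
C

A: fails at (3, 5) — LHS = tan(8) ≈ -6.8, RHS = tan(5) + tan(3) ≈ -3.523.
B: fails at (2, 2) — LHS = 1/4, RHS = 1.
C: holds — e.g. at (3, 3), both sides equal 0.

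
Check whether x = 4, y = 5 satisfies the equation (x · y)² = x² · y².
Holds

Substituting x = 4, y = 5:

LHS = (4 · 5)² = 400
RHS = 4² · 5² = 400

LHS = RHS, so the equation holds at this point.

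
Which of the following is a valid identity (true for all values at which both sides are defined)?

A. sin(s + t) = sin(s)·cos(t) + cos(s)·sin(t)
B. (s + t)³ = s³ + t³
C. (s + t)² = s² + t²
A

A: holds — e.g. at (2, 5), both sides equal sin(7) ≈ 0.657.
B: fails at (1, 1) — LHS = 8, RHS = 2.
C: fails at (2, 7) — LHS = 81, RHS = 53.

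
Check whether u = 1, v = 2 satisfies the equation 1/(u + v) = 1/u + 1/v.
Substituting u = 1, v = 2:

LHS = 1/(1 + 2) = 1/3
RHS = 1/1 + 1/2 = 3/2

LHS ≠ RHS, so the equation does not hold at this point.

Answer: Fails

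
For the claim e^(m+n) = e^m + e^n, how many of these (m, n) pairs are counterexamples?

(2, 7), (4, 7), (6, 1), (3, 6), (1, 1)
Testing each pair:
(2, 7): LHS = e^9 ≈ 8103, RHS = e^2 + e^7 ≈ 1104 → counterexample
(4, 7): LHS = e^11 ≈ 59874.1, RHS = e^4 + e^7 ≈ 1151 → counterexample
(6, 1): LHS = e^7 ≈ 1097, RHS = e + e^6 ≈ 406.1 → counterexample
(3, 6): LHS = e^9 ≈ 8103, RHS = e^3 + e^6 ≈ 423.5 → counterexample
(1, 1): LHS = e^2 ≈ 7.389, RHS = 2·e ≈ 5.437 → counterexample

That makes 5 counterexamples.

Answer: 5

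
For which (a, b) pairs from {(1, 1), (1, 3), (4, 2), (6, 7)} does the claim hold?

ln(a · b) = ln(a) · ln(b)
(1, 1)

Testing each pair:
(1, 1): LHS = 0, RHS = 0 → holds
(1, 3): LHS = ln(3) ≈ 1.099, RHS = 0 → fails
(4, 2): LHS = ln(8) ≈ 2.079, RHS = ln(2)·ln(4) ≈ 0.9609 → fails
(6, 7): LHS = ln(42) ≈ 3.738, RHS = ln(6)·ln(7) ≈ 3.487 → fails

1 of 4 pairs satisfies the claim.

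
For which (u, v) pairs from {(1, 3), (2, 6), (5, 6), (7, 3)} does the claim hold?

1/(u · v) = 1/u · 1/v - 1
Testing each pair:
(1, 3): LHS = 1/3, RHS = -2/3 → fails
(2, 6): LHS = 1/12, RHS = -11/12 → fails
(5, 6): LHS = 1/30, RHS = -29/30 → fails
(7, 3): LHS = 1/21, RHS = -20/21 → fails

No pair satisfies the claim.

Answer: None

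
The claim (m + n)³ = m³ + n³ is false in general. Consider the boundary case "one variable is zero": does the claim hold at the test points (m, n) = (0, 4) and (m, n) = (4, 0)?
Yes, holds at both test points

At (0, 4): LHS = 64, RHS = 64 → equal
At (4, 0): LHS = 64, RHS = 64 → equal

So the claim does hold at both of these boundary points, even though it is not an identity.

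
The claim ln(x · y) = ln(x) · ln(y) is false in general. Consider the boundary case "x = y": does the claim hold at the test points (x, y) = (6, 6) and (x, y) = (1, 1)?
Only at (1, 1)

At (6, 6): LHS = ln(36) ≈ 3.584 ≠ RHS = ln(6)² ≈ 3.21
At (1, 1): LHS = 0, RHS = 0 → equal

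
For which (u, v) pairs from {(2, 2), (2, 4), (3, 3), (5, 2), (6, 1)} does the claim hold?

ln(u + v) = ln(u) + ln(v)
Testing each pair:
(2, 2): LHS = ln(4) ≈ 1.386, RHS = 2·ln(2) ≈ 1.386 → holds
(2, 4): LHS = ln(6) ≈ 1.792, RHS = ln(2) + ln(4) ≈ 2.079 → fails
(3, 3): LHS = ln(6) ≈ 1.792, RHS = 2·ln(3) ≈ 2.197 → fails
(5, 2): LHS = ln(7) ≈ 1.946, RHS = ln(2) + ln(5) ≈ 2.303 → fails
(6, 1): LHS = ln(7) ≈ 1.946, RHS = ln(6) ≈ 1.792 → fails

1 of 5 pairs satisfies the claim.

Answer: (2, 2)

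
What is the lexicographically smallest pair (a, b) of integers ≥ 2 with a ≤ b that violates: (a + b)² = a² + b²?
Substituting (2, 2) into the claim:
LHS = (2 + 2)² = 16
RHS = 2² + 2² = 8

Since LHS ≠ RHS, this pair disproves the claim, and no lexicographically smaller pair (a ≤ b, integers ≥ 2) does.

For instance (2, 8) is also a counterexample (LHS = 100, RHS = 68), but it's lexicographically larger.

Answer: (a, b) = (2, 2)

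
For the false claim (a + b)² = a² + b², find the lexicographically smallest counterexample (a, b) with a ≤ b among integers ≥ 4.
Substituting (4, 4) into the claim:
LHS = (4 + 4)² = 64
RHS = 4² + 4² = 32

Since LHS ≠ RHS, this pair disproves the claim, and no lexicographically smaller pair (a ≤ b, integers ≥ 4) does.

For instance (5, 9) is also a counterexample (LHS = 196, RHS = 106), but it's lexicographically larger.

Answer: (a, b) = (4, 4)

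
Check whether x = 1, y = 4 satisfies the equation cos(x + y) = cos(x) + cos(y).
Substituting x = 1, y = 4:

LHS = cos(1 + 4) = cos(5) ≈ 0.2837
RHS = cos(1) + cos(4) ≈ -0.1133

LHS ≠ RHS, so the equation does not hold at this point.

Answer: Fails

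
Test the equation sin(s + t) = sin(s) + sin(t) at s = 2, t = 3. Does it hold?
Fails

Substituting s = 2, t = 3:

LHS = sin(2 + 3) = sin(5) ≈ -0.9589
RHS = sin(2) + sin(3) ≈ 1.05

LHS ≠ RHS, so the equation does not hold at this point.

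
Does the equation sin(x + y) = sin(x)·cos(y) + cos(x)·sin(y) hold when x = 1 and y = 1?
Substituting x = 1, y = 1:

LHS = sin(1 + 1) = sin(2) ≈ 0.9093
RHS = sin(1)·cos(1) + cos(1)·sin(1) = 2·sin(1)·cos(1) ≈ 0.9093

LHS = RHS, so the equation holds at this point.

Answer: Holds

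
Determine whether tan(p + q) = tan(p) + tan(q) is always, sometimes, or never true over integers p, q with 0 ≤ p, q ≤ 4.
It holds at (p, q) = (0, 3) (both sides equal tan(3) ≈ -0.1425), but fails at (p, q) = (2, 2) (LHS = tan(4) ≈ 1.158, RHS = 2·tan(2) ≈ -4.37).

Answer: Sometimes true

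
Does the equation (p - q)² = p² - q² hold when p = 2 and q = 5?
Substituting p = 2, q = 5:

LHS = (2 - 5)² = 9
RHS = 2² - 5² = -21

LHS ≠ RHS, so the equation does not hold at this point.

Answer: Fails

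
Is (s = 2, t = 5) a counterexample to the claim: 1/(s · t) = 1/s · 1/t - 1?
Yes

Substituting s = 2, t = 5:
LHS = 1/(2 · 5) = 1/10
RHS = 1/2 · 1/5 - 1 = -9/10

Since LHS ≠ RHS, this pair disproves the claim.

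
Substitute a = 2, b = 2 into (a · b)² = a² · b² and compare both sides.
LHS = (2 · 2)² = 16
RHS = 2² · 2² = 16

LHS = RHS: the two sides agree.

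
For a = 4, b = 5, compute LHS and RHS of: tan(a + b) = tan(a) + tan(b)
LHS = tan(4 + 5) = tan(9) ≈ -0.4523
RHS = tan(4) + tan(5) ≈ -2.223

LHS ≠ RHS (they differ by about 1.77), so the equation does not hold here.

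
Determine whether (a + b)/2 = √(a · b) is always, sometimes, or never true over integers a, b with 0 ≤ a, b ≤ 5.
It holds at (a, b) = (5, 5) (both sides equal 5), but fails at (a, b) = (0, 5) (LHS = 5/2, RHS = 0).

Answer: Sometimes true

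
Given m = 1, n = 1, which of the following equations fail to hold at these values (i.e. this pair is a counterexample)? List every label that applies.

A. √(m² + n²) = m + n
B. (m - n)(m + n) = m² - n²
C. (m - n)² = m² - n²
A

Evaluating each claim at the given values:
A. LHS = √(2) ≈ 1.414, RHS = 2 → fails here (LHS ≠ RHS)
B. LHS = 0, RHS = 0 → holds here (LHS = RHS)
C. LHS = 0, RHS = 0 → holds here (LHS = RHS)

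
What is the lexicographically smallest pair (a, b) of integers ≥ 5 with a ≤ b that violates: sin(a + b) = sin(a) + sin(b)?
(a, b) = (5, 5)

Substituting (5, 5) into the claim:
LHS = sin(5 + 5) = sin(10) ≈ -0.544
RHS = sin(5) + sin(5) = 2·sin(5) ≈ -1.918

Since LHS ≠ RHS, this pair disproves the claim, and no lexicographically smaller pair (a ≤ b, integers ≥ 5) does.

For instance (11, 12) is also a counterexample (LHS = sin(23) ≈ -0.8462, RHS = sin(11) + sin(12) ≈ -1.537), but it's lexicographically larger.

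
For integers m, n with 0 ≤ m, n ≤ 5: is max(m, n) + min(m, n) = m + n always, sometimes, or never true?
Always true

The identity holds for every pair in the range. For instance at (m, n) = (5, 5): both sides equal 10.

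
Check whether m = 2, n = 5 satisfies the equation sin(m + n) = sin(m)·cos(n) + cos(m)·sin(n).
Substituting m = 2, n = 5:

LHS = sin(2 + 5) = sin(7) ≈ 0.657
RHS = sin(2)·cos(5) + cos(2)·sin(5) = sin(2)·cos(5) + sin(5)·cos(2) ≈ 0.657

LHS = RHS, so the equation holds at this point.

Answer: Holds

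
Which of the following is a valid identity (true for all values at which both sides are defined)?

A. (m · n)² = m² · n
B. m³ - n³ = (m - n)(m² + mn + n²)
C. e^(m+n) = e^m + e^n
B

A: fails at (2, 7) — LHS = 196, RHS = 28.
B: holds — e.g. at (2, 7), both sides equal -335.
C: fails at (1, 2) — LHS = e^3 ≈ 20.09, RHS = e + e^2 ≈ 10.11.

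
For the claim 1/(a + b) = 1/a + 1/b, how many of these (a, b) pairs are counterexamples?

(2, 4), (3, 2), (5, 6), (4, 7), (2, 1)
Testing each pair:
(2, 4): LHS = 1/6, RHS = 3/4 → counterexample
(3, 2): LHS = 1/5, RHS = 5/6 → counterexample
(5, 6): LHS = 1/11, RHS = 11/30 → counterexample
(4, 7): LHS = 1/11, RHS = 11/28 → counterexample
(2, 1): LHS = 1/3, RHS = 3/2 → counterexample

That makes 5 counterexamples.

Answer: 5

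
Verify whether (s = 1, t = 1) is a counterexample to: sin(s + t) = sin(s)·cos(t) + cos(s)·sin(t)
Substituting s = 1, t = 1:
LHS = sin(1 + 1) = sin(2) ≈ 0.9093
RHS = sin(1)·cos(1) + cos(1)·sin(1) = 2·sin(1)·cos(1) ≈ 0.9093

The sides agree, so this pair does not disprove the claim.

Answer: No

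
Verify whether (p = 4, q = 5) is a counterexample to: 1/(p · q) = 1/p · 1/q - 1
Substituting p = 4, q = 5:
LHS = 1/(4 · 5) = 1/20
RHS = 1/4 · 1/5 - 1 = -19/20

Since LHS ≠ RHS, this pair disproves the claim.

Answer: Yes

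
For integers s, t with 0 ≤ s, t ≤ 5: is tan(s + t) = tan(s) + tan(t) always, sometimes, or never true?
Sometimes true

It holds at (s, t) = (0, 1) (both sides equal tan(1) ≈ 1.557), but fails at (s, t) = (3, 4) (LHS = tan(7) ≈ 0.8714, RHS = tan(3) + tan(4) ≈ 1.015).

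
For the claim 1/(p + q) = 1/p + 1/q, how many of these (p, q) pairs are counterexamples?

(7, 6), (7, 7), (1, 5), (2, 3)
Testing each pair:
(7, 6): LHS = 1/13, RHS = 13/42 → counterexample
(7, 7): LHS = 1/14, RHS = 2/7 → counterexample
(1, 5): LHS = 1/6, RHS = 6/5 → counterexample
(2, 3): LHS = 1/5, RHS = 5/6 → counterexample

That makes 4 counterexamples.

Answer: 4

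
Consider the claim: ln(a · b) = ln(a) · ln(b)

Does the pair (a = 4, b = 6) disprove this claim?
Substituting a = 4, b = 6:
LHS = ln(4 · 6) = ln(24) ≈ 3.178
RHS = ln(4) · ln(6) ≈ 2.484

Since LHS ≠ RHS, this pair disproves the claim.

Answer: Yes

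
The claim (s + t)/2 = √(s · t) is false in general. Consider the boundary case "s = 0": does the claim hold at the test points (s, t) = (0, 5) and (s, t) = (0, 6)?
At (0, 5): LHS = 5/2 ≠ RHS = 0
At (0, 6): LHS = 3 ≠ RHS = 0

Answer: No, fails at both test points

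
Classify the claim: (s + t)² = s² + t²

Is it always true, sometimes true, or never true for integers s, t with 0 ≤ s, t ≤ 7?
It holds at (s, t) = (0, 6) (both sides equal 36), but fails at (s, t) = (5, 6) (LHS = 121, RHS = 61).

Answer: Sometimes true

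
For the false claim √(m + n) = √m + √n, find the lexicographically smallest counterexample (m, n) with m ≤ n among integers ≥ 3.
(m, n) = (3, 3)

Substituting (3, 3) into the claim:
LHS = √(3 + 3) = √(6) ≈ 2.449
RHS = √3 + √3 = 2·√(3) ≈ 3.464

Since LHS ≠ RHS, this pair disproves the claim, and no lexicographically smaller pair (m ≤ n, integers ≥ 3) does.

For instance (6, 10) is also a counterexample (LHS = 4, RHS = √(6) + √(10) ≈ 5.612), but it's lexicographically larger.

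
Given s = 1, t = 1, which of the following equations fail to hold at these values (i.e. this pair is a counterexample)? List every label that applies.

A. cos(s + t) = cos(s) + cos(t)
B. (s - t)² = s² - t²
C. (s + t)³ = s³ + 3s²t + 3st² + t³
Evaluating each claim at the given values:
A. LHS = cos(2) ≈ -0.4161, RHS = 2·cos(1) ≈ 1.081 → fails here (LHS ≠ RHS)
B. LHS = 0, RHS = 0 → holds here (LHS = RHS)
C. LHS = 8, RHS = 8 → holds here (LHS = RHS)

Answer: A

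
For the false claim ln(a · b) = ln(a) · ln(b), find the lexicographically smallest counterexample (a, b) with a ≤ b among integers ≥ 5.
Substituting (5, 5) into the claim:
LHS = ln(5 · 5) = ln(25) ≈ 3.219
RHS = ln(5) · ln(5) = ln(5)² ≈ 2.59

Since LHS ≠ RHS, this pair disproves the claim, and no lexicographically smaller pair (a ≤ b, integers ≥ 5) does.

For instance (7, 7) is also a counterexample (LHS = ln(49) ≈ 3.892, RHS = ln(7)² ≈ 3.787), but it's lexicographically larger.

Answer: (a, b) = (5, 5)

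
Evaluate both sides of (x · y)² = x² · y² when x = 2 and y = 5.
LHS = (2 · 5)² = 100
RHS = 2² · 5² = 100

LHS = RHS: the two sides agree.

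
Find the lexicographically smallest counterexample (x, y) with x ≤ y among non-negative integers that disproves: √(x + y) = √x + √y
Substituting (1, 1) into the claim:
LHS = √(1 + 1) = √(2) ≈ 1.414
RHS = √1 + √1 = 2

Since LHS ≠ RHS, this pair disproves the claim, and no lexicographically smaller pair (x ≤ y, non-negative integers) does.

For instance (2, 5) is also a counterexample (LHS = √(7) ≈ 2.646, RHS = √(2) + √(5) ≈ 3.65), but it's lexicographically larger.

Answer: (x, y) = (1, 1)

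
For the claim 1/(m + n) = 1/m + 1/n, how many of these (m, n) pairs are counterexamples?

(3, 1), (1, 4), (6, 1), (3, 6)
4

Testing each pair:
(3, 1): LHS = 1/4, RHS = 4/3 → counterexample
(1, 4): LHS = 1/5, RHS = 5/4 → counterexample
(6, 1): LHS = 1/7, RHS = 7/6 → counterexample
(3, 6): LHS = 1/9, RHS = 1/2 → counterexample

That makes 4 counterexamples.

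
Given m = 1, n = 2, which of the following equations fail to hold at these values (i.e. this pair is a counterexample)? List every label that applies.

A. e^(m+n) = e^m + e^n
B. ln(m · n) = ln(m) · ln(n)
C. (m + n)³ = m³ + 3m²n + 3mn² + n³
A, B

Evaluating each claim at the given values:
A. LHS = e^3 ≈ 20.09, RHS = e + e^2 ≈ 10.11 → fails here (LHS ≠ RHS)
B. LHS = ln(2) ≈ 0.6931, RHS = 0 → fails here (LHS ≠ RHS)
C. LHS = 27, RHS = 27 → holds here (LHS = RHS)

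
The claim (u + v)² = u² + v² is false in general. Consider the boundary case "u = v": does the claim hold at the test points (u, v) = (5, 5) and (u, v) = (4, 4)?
At (5, 5): LHS = 100 ≠ RHS = 50
At (4, 4): LHS = 64 ≠ RHS = 32

Answer: No, fails at both test points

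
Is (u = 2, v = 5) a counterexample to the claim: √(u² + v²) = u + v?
Yes

Substituting u = 2, v = 5:
LHS = √(2² + 5²) = √(29) ≈ 5.385
RHS = 2 + 5 = 7

Since LHS ≠ RHS, this pair disproves the claim.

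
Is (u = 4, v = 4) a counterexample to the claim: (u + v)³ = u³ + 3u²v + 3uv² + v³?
No

Substituting u = 4, v = 4:
LHS = (4 + 4)³ = 512
RHS = 4³ + 3·4²·4 + 3·4·4² + 4³ = 512

The sides agree, so this pair does not disprove the claim.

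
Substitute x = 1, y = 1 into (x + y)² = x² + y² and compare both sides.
LHS = (1 + 1)² = 4
RHS = 1² + 1² = 2

LHS ≠ RHS, so the equation does not hold here.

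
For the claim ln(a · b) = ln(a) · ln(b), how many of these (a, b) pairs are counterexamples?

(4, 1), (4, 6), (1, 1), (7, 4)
Testing each pair:
(4, 1): LHS = ln(4) ≈ 1.386, RHS = 0 → counterexample
(4, 6): LHS = ln(24) ≈ 3.178, RHS = ln(4)·ln(6) ≈ 2.484 → counterexample
(1, 1): LHS = 0, RHS = 0 → satisfies claim
(7, 4): LHS = ln(28) ≈ 3.332, RHS = ln(4)·ln(7) ≈ 2.698 → counterexample

That makes 3 counterexamples.

Answer: 3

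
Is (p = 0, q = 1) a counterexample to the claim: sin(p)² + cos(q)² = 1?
Yes

Substituting p = 0, q = 1:
LHS = sin(0)² + cos(1)² = cos(1)² ≈ 0.2919
RHS = 1

Since LHS ≠ RHS, this pair disproves the claim.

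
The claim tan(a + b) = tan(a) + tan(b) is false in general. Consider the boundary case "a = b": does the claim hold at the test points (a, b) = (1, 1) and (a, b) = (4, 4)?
At (1, 1): LHS = tan(2) ≈ -2.185 ≠ RHS = 2·tan(1) ≈ 3.115
At (4, 4): LHS = tan(8) ≈ -6.8 ≠ RHS = 2·tan(4) ≈ 2.316

Answer: No, fails at both test points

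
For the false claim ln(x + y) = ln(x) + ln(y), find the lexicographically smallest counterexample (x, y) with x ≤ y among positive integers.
(x, y) = (1, 1)

Substituting (1, 1) into the claim:
LHS = ln(1 + 1) = ln(2) ≈ 0.6931
RHS = ln(1) + ln(1) = 0

Since LHS ≠ RHS, this pair disproves the claim, and no lexicographically smaller pair (x ≤ y, positive integers) does.

For instance (2, 8) is also a counterexample (LHS = ln(10) ≈ 2.303, RHS = ln(2) + ln(8) ≈ 2.773), but it's lexicographically larger.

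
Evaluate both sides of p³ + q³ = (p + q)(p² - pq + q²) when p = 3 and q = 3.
LHS = 3³ + 3³ = 54
RHS = (3 + 3)(3² - 3·3 + 3²) = 54

LHS = RHS: the two sides agree.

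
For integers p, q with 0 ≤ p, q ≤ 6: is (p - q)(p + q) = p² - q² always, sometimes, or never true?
Always true

The identity holds for every pair in the range. For instance at (p, q) = (5, 1): both sides equal 24.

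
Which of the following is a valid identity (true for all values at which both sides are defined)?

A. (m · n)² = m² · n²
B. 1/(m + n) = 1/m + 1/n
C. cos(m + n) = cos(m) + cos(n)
A

A: holds — e.g. at (2, 4), both sides equal 64.
B: fails at (1, 4) — LHS = 1/5, RHS = 5/4.
C: fails at (3, 3) — LHS = cos(6) ≈ 0.9602, RHS = 2·cos(3) ≈ -1.98.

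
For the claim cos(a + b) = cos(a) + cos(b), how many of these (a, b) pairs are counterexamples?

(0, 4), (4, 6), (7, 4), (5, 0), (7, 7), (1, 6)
Testing each pair:
(0, 4): LHS = cos(4) ≈ -0.6536, RHS = cos(4) + 1 ≈ 0.3464 → counterexample
(4, 6): LHS = cos(10) ≈ -0.8391, RHS = cos(4) + cos(6) ≈ 0.3065 → counterexample
(7, 4): LHS = cos(11) ≈ 0.004426, RHS = cos(4) + cos(7) ≈ 0.1003 → counterexample
(5, 0): LHS = cos(5) ≈ 0.2837, RHS = cos(5) + 1 ≈ 1.284 → counterexample
(7, 7): LHS = cos(14) ≈ 0.1367, RHS = 2·cos(7) ≈ 1.508 → counterexample
(1, 6): LHS = cos(7) ≈ 0.7539, RHS = cos(1) + cos(6) ≈ 1.5 → counterexample

That makes 6 counterexamples.

Answer: 6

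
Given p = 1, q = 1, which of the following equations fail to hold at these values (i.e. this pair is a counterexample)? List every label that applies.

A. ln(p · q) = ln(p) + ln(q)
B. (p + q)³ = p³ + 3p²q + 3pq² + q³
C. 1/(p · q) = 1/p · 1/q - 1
C

Evaluating each claim at the given values:
A. LHS = 0, RHS = 0 → holds here (LHS = RHS)
B. LHS = 8, RHS = 8 → holds here (LHS = RHS)
C. LHS = 1, RHS = 0 → fails here (LHS ≠ RHS)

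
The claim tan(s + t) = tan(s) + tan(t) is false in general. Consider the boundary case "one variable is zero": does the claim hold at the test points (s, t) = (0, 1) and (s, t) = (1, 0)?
Yes, holds at both test points

At (0, 1): LHS = tan(1) ≈ 1.557, RHS = tan(1) ≈ 1.557 → equal
At (1, 0): LHS = tan(1) ≈ 1.557, RHS = tan(1) ≈ 1.557 → equal

So the claim does hold at both of these boundary points, even though it is not an identity.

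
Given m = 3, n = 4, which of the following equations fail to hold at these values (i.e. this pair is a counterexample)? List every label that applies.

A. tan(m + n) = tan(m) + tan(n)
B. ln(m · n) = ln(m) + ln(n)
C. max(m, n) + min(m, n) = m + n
A

Evaluating each claim at the given values:
A. LHS = tan(7) ≈ 0.8714, RHS = tan(3) + tan(4) ≈ 1.015 → fails here (LHS ≠ RHS)
B. LHS = ln(12) ≈ 2.485, RHS = ln(3) + ln(4) ≈ 2.485 → holds here (LHS = RHS)
C. LHS = 7, RHS = 7 → holds here (LHS = RHS)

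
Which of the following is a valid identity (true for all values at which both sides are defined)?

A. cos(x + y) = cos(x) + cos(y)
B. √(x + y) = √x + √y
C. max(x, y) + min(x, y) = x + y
A: fails at (2, 7) — LHS = cos(9) ≈ -0.9111, RHS = cos(2) + cos(7) ≈ 0.3378.
B: fails at (5, 5) — LHS = √(10) ≈ 3.162, RHS = 2·√(5) ≈ 4.472.
C: holds — e.g. at (3, 7), both sides equal 10.

Answer: C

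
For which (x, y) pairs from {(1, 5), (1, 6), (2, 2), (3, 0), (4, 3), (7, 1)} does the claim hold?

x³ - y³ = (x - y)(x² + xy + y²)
All pairs

Testing each pair:
(1, 5): LHS = -124, RHS = -124 → holds
(1, 6): LHS = -215, RHS = -215 → holds
(2, 2): LHS = 0, RHS = 0 → holds
(3, 0): LHS = 27, RHS = 27 → holds
(4, 3): LHS = 37, RHS = 37 → holds
(7, 1): LHS = 342, RHS = 342 → holds

Every pair satisfies the claim.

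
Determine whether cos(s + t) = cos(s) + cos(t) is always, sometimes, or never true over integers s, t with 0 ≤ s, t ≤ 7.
Never true

The claim fails for every pair in the range. For instance at (s, t) = (3, 3): LHS = cos(6) ≈ 0.9602, RHS = 2·cos(3) ≈ -1.98.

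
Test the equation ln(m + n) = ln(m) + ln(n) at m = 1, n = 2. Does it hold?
Fails

Substituting m = 1, n = 2:

LHS = ln(1 + 2) = ln(3) ≈ 1.099
RHS = ln(1) + ln(2) = ln(2) ≈ 0.6931

LHS ≠ RHS, so the equation does not hold at this point.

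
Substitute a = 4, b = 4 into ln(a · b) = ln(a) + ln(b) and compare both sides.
LHS = ln(4 · 4) = ln(16) ≈ 2.773
RHS = ln(4) + ln(4) = 2·ln(4) ≈ 2.773

LHS = RHS: the two sides agree.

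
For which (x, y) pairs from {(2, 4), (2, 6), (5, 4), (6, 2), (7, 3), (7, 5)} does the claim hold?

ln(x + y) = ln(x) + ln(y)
Testing each pair:
(2, 4): LHS = ln(6) ≈ 1.792, RHS = ln(2) + ln(4) ≈ 2.079 → fails
(2, 6): LHS = ln(8) ≈ 2.079, RHS = ln(2) + ln(6) ≈ 2.485 → fails
(5, 4): LHS = ln(9) ≈ 2.197, RHS = ln(4) + ln(5) ≈ 2.996 → fails
(6, 2): LHS = ln(8) ≈ 2.079, RHS = ln(2) + ln(6) ≈ 2.485 → fails
(7, 3): LHS = ln(10) ≈ 2.303, RHS = ln(3) + ln(7) ≈ 3.045 → fails
(7, 5): LHS = ln(12) ≈ 2.485, RHS = ln(5) + ln(7) ≈ 3.555 → fails

No pair satisfies the claim.

Answer: None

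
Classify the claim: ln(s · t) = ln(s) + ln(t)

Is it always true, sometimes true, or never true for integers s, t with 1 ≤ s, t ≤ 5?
The identity holds for every pair in the range. For instance at (s, t) = (3, 3): both sides equal ln(9) ≈ 2.197.

Answer: Always true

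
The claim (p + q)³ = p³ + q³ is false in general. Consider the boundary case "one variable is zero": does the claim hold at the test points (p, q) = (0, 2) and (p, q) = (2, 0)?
Yes, holds at both test points

At (0, 2): LHS = 8, RHS = 8 → equal
At (2, 0): LHS = 8, RHS = 8 → equal

So the claim does hold at both of these boundary points, even though it is not an identity.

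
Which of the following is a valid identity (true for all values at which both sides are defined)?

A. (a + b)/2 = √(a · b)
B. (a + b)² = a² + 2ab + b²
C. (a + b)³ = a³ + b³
A: fails at (3, 4) — LHS = 7/2, RHS = 2·√(3) ≈ 3.464.
B: holds — e.g. at (2, 7), both sides equal 81.
C: fails at (3, 4) — LHS = 343, RHS = 91.

Answer: B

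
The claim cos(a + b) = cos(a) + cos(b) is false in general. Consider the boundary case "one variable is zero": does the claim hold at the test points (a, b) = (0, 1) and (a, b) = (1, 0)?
No, fails at both test points

At (0, 1): LHS = cos(1) ≈ 0.5403 ≠ RHS = cos(1) + 1 ≈ 1.54
At (1, 0): LHS = cos(1) ≈ 0.5403 ≠ RHS = cos(1) + 1 ≈ 1.54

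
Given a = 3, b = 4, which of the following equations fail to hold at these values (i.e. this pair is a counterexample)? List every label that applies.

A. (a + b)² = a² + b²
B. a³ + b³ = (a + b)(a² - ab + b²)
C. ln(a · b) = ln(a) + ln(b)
Evaluating each claim at the given values:
A. LHS = 49, RHS = 25 → fails here (LHS ≠ RHS)
B. LHS = 91, RHS = 91 → holds here (LHS = RHS)
C. LHS = ln(12) ≈ 2.485, RHS = ln(3) + ln(4) ≈ 2.485 → holds here (LHS = RHS)

Answer: A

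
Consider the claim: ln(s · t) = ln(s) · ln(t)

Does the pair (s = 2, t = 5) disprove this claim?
Yes

Substituting s = 2, t = 5:
LHS = ln(2 · 5) = ln(10) ≈ 2.303
RHS = ln(2) · ln(5) ≈ 1.116

Since LHS ≠ RHS, this pair disproves the claim.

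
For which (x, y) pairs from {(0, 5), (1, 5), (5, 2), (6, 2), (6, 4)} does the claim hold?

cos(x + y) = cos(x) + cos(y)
None

Testing each pair:
(0, 5): LHS = cos(5) ≈ 0.2837, RHS = cos(5) + 1 ≈ 1.284 → fails
(1, 5): LHS = cos(6) ≈ 0.9602, RHS = cos(5) + cos(1) ≈ 0.824 → fails
(5, 2): LHS = cos(7) ≈ 0.7539, RHS = cos(2) + cos(5) ≈ -0.1325 → fails
(6, 2): LHS = cos(8) ≈ -0.1455, RHS = cos(2) + cos(6) ≈ 0.544 → fails
(6, 4): LHS = cos(10) ≈ -0.8391, RHS = cos(4) + cos(6) ≈ 0.3065 → fails

No pair satisfies the claim.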